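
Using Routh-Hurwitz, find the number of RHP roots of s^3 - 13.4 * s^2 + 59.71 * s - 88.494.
Routh array:
s^3: [1, 59.71]; s^2: [-13.4, -88.494]; s^1: [53.106]; s^0: [-88.494]
First column: [1, -13.4, 53.106, -88.494]. Sign changes = RHP roots = 3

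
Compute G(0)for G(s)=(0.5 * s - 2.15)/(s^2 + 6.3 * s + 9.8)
DC gain = G(0) = num(0)/den(0) = -2.15/9.8 = -0.2194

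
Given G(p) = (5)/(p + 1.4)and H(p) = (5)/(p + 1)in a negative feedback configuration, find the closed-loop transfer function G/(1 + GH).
Closed-loop T = G/(1+GH).
Numerator: G_num * H_den = 5*p + 5.
Denominator: G_den * H_den + G_num * H_num = (p^2 + 2.4*p + 1.4) + (25) = p^2 + 2.4*p + 26.4.
T(p) = (5*p + 5)/(p^2 + 2.4*p + 26.4)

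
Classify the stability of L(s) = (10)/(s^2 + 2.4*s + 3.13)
Denominator: s^2 + 2.4*s + 3.13. Poles: -1.2 + 1.3j, -1.2 - 1.3j. Stable (all poles in LHP)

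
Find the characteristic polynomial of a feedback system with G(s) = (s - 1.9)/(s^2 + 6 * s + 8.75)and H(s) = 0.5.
Characteristic poly = G_den * H_den + G_num * H_num = (s^2 + 6*s + 8.75) + (0.5*s - 0.95) = s^2 + 6.5*s + 7.8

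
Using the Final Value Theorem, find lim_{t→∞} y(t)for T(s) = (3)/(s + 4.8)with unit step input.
FVT: lim_{t→∞} y(t) = lim_{s→0} s*Y(s) where Y(s) = T(s)/s.
= lim_{s→0} T(s) = T(0) = num(0)/den(0) = 3/4.8 = 0.625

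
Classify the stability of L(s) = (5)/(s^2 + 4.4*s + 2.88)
Denominator: s^2 + 4.4*s + 2.88 = (s + 0.8)(s + 3.6). Poles: -0.8, -3.6. Stable (all poles in LHP)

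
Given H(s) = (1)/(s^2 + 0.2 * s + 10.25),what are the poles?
Set denominator = 0: s^2 + 0.2*s + 10.25 = 0 → Poles: -0.1 + 3.2j, -0.1 - 3.2j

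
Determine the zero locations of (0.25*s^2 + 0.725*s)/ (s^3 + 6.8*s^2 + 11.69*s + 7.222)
Set numerator = 0: 0.25*s^2 + 0.725*s = 0.25*s(s + 2.9) = 0 → Zeros: -2.9, 0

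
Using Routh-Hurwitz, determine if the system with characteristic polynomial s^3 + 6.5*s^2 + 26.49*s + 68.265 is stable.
Routh array:
s^3: [1, 26.49]; s^2: [6.5, 68.265]; s^1: [15.9877]; s^0: [68.265]
First column: [1, 6.5, 15.9877, 68.265]. Sign changes = 0.
Yes, stable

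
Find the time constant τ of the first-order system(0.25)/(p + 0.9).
First-order system: τ = -1/pole. Pole = -0.9. τ = -1/(-0.9) = 1.111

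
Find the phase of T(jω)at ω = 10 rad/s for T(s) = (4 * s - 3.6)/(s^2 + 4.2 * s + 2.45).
Substitute s = j*10: T(j10) = 0.180069 - 0.332518j.
∠T(j10) = atan2(Im, Re) = atan2(-0.332518, 0.180069) = -61.56°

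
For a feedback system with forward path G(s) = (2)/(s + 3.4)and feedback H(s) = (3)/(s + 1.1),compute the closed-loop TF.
Closed-loop T = G/(1+GH).
Numerator: G_num * H_den = 2*s + 2.2.
Denominator: G_den * H_den + G_num * H_num = (s^2 + 4.5*s + 3.74) + (6) = s^2 + 4.5*s + 9.74.
T(s) = (2*s + 2.2)/(s^2 + 4.5*s + 9.74)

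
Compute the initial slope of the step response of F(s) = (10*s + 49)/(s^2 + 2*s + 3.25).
IVT: y'(0⁺) = lim_{s→∞} s²·Y(s) = lim_{s→∞} s·F(s).
deg(num) = 1, deg(den) = 2, relative degree = 1, so s·F(s) → (leading num)/(leading den) = 10/1 = 10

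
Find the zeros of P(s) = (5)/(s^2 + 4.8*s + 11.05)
Numerator is a nonzero constant (5) → Zeros: none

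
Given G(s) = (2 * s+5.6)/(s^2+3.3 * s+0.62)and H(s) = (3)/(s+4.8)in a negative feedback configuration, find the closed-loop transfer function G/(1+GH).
Closed-loop T = G/(1+GH).
Numerator: G_num * H_den = 2*s^2 + 15.2*s + 26.88.
Denominator: G_den * H_den + G_num * H_num = (s^3 + 8.1*s^2 + 16.46*s + 2.976) + (6*s + 16.8) = s^3 + 8.1*s^2 + 22.46*s + 19.776.
T(s) = (2*s^2 + 15.2*s + 26.88)/(s^3 + 8.1*s^2 + 22.46*s + 19.776)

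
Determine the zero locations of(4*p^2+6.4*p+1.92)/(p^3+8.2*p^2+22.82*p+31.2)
Set numerator = 0: 4*p^2 + 6.4*p + 1.92 = 4*(p + 1.2)(p + 0.4) = 0 → Zeros: -0.4, -1.2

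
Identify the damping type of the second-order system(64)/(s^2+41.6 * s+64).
Standard form: ωn²/(s²+2ζωn·s+ωn²) gives ωn=8, ζ=2.6.
Overdamped (ζ = 2.6 > 1)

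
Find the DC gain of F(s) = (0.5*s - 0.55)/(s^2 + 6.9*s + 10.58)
DC gain = F(0) = num(0)/den(0) = -0.55/10.58 = -0.05198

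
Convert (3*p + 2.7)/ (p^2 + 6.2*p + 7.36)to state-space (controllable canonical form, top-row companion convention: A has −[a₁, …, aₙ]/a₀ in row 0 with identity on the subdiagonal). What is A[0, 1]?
Reachable canonical form for den = p^2 + 6.2*p + 7.36: top row of A = -[a₁,a₂,...,aₙ]/a₀, ones on the subdiagonal, zeros elsewhere.
A = [[-6.2, -7.36], [1, 0]].
A[0,1] = -7.36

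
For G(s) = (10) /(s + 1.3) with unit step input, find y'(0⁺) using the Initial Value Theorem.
IVT: y'(0⁺) = lim_{s→∞} s²·Y(s) = lim_{s→∞} s·G(s).
deg(num) = 0, deg(den) = 1, relative degree = 1, so s·G(s) → (leading num)/(leading den) = 10/1 = 10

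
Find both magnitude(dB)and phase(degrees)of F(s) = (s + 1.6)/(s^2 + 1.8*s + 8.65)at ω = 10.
Substitute s = j*10: F(j10) = 0.00390364 - 0.1087j.
|F| = 20*log₁₀(sqrt(Re²+Im²)) = -19.27 dB.
∠F = atan2(Im, Re) = -87.94°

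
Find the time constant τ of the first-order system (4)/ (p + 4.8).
First-order system: τ = -1/pole. Pole = -4.8. τ = -1/(-4.8) = 0.2083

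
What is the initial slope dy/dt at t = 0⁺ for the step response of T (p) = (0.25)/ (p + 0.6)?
IVT: y'(0⁺) = lim_{p→∞} p²·Y(p) = lim_{p→∞} p·T(p).
deg(num) = 0, deg(den) = 1, relative degree = 1, so p·T(p) → (leading num)/(leading den) = 0.25/1 = 0.25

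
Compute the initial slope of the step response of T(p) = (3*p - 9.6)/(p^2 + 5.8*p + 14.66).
IVT: y'(0⁺) = lim_{p→∞} p²·Y(p) = lim_{p→∞} p·T(p).
deg(num) = 1, deg(den) = 2, relative degree = 1, so p·T(p) → (leading num)/(leading den) = 3/1 = 3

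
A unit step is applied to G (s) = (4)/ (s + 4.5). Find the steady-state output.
FVT: lim_{t→∞} y(t) = lim_{s→0} s*Y(s) where Y(s) = G(s)/s.
= lim_{s→0} G(s) = G(0) = num(0)/den(0) = 4/4.5 = 0.8889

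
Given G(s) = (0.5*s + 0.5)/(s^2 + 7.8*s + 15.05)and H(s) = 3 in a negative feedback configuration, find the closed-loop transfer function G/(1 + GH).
Closed-loop T = G/(1+GH).
Numerator: G_num * H_den = 0.5*s + 0.5.
Denominator: G_den * H_den + G_num * H_num = (s^2 + 7.8*s + 15.05) + (1.5*s + 1.5) = s^2 + 9.3*s + 16.55.
T(s) = (0.5*s + 0.5)/(s^2 + 9.3*s + 16.55)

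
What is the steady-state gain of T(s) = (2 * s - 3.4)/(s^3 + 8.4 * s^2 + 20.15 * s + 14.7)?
DC gain = T(0) = num(0)/den(0) = -3.4/14.7 = -0.2313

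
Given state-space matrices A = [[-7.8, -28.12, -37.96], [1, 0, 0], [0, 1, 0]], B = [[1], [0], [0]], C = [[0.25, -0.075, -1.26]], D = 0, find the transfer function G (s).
G(s) = C(sI - A)⁻¹B + D.
Characteristic polynomial det(sI - A) = s^3 + 7.8*s^2 + 28.12*s + 37.96.
Numerator from C·adj(sI-A)·B + D·det(sI-A) = 0.25*s^2 - 0.075*s - 1.26.
G(s) = (0.25*s^2 - 0.075*s - 1.26)/(s^3 + 7.8*s^2 + 28.12*s + 37.96)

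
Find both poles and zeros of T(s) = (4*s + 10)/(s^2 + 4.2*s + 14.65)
Set denominator = 0: s^2 + 4.2*s + 14.65 = 0 → Poles: -2.1 + 3.2j, -2.1 - 3.2j
Set numerator = 0: 4*s + 10 = 0 → Zeros: -2.5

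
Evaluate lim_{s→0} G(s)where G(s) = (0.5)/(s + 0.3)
DC gain = G(0) = num(0)/den(0) = 0.5/0.3 = 1.667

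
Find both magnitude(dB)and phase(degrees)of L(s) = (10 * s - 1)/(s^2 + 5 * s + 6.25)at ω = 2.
Substitute s = j*2: L(j2) = 1.88221 + 0.523498j.
|L| = 20*log₁₀(sqrt(Re²+Im²)) = 5.82 dB.
∠L = atan2(Im, Re) = 15.54°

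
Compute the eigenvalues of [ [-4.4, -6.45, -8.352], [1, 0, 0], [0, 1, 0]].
Eigenvalues solve det(λI - A) = 0.
Characteristic polynomial: λ^3 + 4.4*λ^2 + 6.45*λ + 8.352 = 0.
Factor: (λ + 3.2)(λ^2 + 1.2*λ + 2.61) = 0.
Roots: -0.6 + 1.5j, -0.6 - 1.5j, -3.2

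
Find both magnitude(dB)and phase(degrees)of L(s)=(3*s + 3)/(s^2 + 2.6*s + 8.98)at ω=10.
Substitute s = j*10: L(j10) = 0.0565741 - 0.313437j.
|L| = 20*log₁₀(sqrt(Re²+Im²)) = -9.94 dB.
∠L = atan2(Im, Re) = -79.77°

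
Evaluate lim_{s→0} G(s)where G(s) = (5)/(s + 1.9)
DC gain = G(0) = num(0)/den(0) = 5/1.9 = 2.632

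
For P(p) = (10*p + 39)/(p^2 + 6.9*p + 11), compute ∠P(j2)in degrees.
Substitute p = j*2: P(j2) = 2.29285 - 1.66305j.
∠P(j2) = atan2(Im, Re) = atan2(-1.66305, 2.29285) = -35.95°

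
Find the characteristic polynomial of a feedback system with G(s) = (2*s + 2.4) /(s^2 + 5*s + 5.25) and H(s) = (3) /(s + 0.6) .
Characteristic poly = G_den * H_den + G_num * H_num = (s^3 + 5.6*s^2 + 8.25*s + 3.15) + (6*s + 7.2) = s^3 + 5.6*s^2 + 14.25*s + 10.35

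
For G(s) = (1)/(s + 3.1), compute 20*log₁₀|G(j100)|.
Substitute s = j*100: G(j100) = 0.000309702 - 0.0099904j.
|G(j100)| = sqrt(Re² + Im²) = 0.009995.
20*log₁₀(0.009995) = -40.00 dB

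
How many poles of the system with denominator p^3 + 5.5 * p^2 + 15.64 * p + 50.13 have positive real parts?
p^3 + 5.5*p^2 + 15.64*p + 50.13 = (p + 4.5)(p^2 + p + 11.14). Poles: -0.5 + 3.3j, -0.5 - 3.3j, -4.5. RHP poles (Re>0): 0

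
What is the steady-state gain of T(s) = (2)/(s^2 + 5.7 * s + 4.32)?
DC gain = T(0) = num(0)/den(0) = 2/4.32 = 0.463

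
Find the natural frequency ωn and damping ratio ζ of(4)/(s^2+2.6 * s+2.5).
Underdamped: complex pole -1.3 + 0.9j. ωn = |pole| = 1.581, ζ = -Re(pole)/ωn = 0.8222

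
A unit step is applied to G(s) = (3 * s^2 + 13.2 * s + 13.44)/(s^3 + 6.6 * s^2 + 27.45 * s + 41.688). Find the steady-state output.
FVT: lim_{t→∞} y(t) = lim_{s→0} s*Y(s) where Y(s) = G(s)/s.
= lim_{s→0} G(s) = G(0) = num(0)/den(0) = 13.44/41.688 = 0.3224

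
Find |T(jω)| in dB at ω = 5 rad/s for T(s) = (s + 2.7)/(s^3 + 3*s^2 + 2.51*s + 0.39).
Substitute s = j*5: T(j5) = -0.0419345 - 0.00381267j.
|T(j5)| = sqrt(Re² + Im²) = 0.04211.
20*log₁₀(0.04211) = -27.51 dB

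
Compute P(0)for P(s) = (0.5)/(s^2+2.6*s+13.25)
DC gain = P(0) = num(0)/den(0) = 0.5/13.25 = 0.03774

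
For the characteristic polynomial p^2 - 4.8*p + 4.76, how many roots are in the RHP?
p^2 - 4.8*p + 4.76 = (p - 3.4)(p - 1.4). Poles: 1.4, 3.4. RHP poles (Re>0): 2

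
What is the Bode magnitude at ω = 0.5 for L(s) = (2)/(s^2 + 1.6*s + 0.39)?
Substitute s = j*0.5: L(j0.5) = 0.4245 - 2.42571j.
|L(j0.5)| = sqrt(Re² + Im²) = 2.463.
20*log₁₀(2.463) = 7.83 dB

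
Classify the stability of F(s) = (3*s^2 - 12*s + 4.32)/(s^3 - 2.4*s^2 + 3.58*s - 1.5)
Denominator: s^3 - 2.4*s^2 + 3.58*s - 1.5 = (s - 0.6)(s^2 - 1.8*s + 2.5). Poles: 0.6, 0.9 + 1.3j, 0.9 - 1.3j. Unstable (3 pole(s) in RHP)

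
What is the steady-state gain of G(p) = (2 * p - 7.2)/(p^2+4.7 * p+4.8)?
DC gain = G(0) = num(0)/den(0) = -7.2/4.8 = -1.5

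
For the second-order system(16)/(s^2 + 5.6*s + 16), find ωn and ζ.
Standard form: ωn²/(s²+2ζωn·s+ωn²).
const=16=ωn² → ωn=4, s coeff=5.6=2ζωn → ζ=0.7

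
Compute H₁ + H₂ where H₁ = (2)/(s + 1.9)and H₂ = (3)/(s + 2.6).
Parallel: H = H₁ + H₂ = (n₁·d₂ + n₂·d₁)/(d₁·d₂).
n₁·d₂ = 2*s + 5.2. n₂·d₁ = 3*s + 5.7. Sum = 5*s + 10.9. d₁·d₂ = s^2 + 4.5*s + 4.94.
H(s) = (5*s + 10.9)/(s^2 + 4.5*s + 4.94)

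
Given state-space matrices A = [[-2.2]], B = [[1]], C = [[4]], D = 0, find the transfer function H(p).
H(p) = C(pI - A)⁻¹B + D.
Characteristic polynomial det(pI - A) = p + 2.2.
Numerator from C·adj(pI-A)·B + D·det(pI-A) = 4.
H(p) = (4)/(p + 2.2)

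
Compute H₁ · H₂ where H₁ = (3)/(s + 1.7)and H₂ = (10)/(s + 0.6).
Series: H = H₁ · H₂ = (n₁·n₂)/(d₁·d₂).
Num: n₁·n₂ = 30. Den: d₁·d₂ = s^2 + 2.3*s + 1.02.
H(s) = (30)/(s^2 + 2.3*s + 1.02)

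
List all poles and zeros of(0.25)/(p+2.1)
Set denominator = 0: p + 2.1 = 0 → Poles: -2.1
Numerator is a nonzero constant (0.25) → Zeros: none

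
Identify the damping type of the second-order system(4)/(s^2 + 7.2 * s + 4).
Standard form: ωn²/(s²+2ζωn·s+ωn²) gives ωn=2, ζ=1.8.
Overdamped (ζ = 1.8 > 1)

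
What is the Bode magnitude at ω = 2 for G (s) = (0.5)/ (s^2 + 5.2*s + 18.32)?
Substitute s = j*2: G(j2) = 0.0228592 - 0.0166016j.
|G(j2)| = sqrt(Re² + Im²) = 0.02825.
20*log₁₀(0.02825) = -30.98 dB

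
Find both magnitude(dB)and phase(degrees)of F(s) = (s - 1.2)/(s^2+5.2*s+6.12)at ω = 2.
Substitute s = j*2: F(j2) = 0.162053 + 0.148419j.
|F| = 20*log₁₀(sqrt(Re²+Im²)) = -13.16 dB.
∠F = atan2(Im, Re) = 42.49°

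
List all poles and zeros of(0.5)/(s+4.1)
Set denominator = 0: s + 4.1 = 0 → Poles: -4.1
Numerator is a nonzero constant (0.5) → Zeros: none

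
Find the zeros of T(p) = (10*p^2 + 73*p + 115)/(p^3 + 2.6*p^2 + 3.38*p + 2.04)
Set numerator = 0: 10*p^2 + 73*p + 115 = 10*(p + 2.3)(p + 5) = 0 → Zeros: -2.3, -5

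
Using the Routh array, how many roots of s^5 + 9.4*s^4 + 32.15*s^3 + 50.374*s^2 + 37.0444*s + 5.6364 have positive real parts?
Routh array:
s^5: [1, 32.15, 37.0444]; s^4: [9.4, 50.374, 5.6364]; s^3: [26.7911, 36.4448]; s^2: [37.5869, 5.6364]; s^1: [32.4273]; s^0: [5.6364]
First column: [1, 9.4, 26.7911, 37.5869, 32.4273, 5.6364]. Sign changes = RHP roots = 0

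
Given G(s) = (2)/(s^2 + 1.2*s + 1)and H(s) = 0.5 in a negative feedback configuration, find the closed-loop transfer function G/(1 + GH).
Closed-loop T = G/(1+GH).
Numerator: G_num * H_den = 2.
Denominator: G_den * H_den + G_num * H_num = (s^2 + 1.2*s + 1) + (1) = s^2 + 1.2*s + 2.
T(s) = (2)/(s^2 + 1.2*s + 2)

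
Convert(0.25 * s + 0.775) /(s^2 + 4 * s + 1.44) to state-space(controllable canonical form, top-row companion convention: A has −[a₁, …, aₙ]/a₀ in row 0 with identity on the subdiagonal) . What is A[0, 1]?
Reachable canonical form for den = s^2 + 4*s + 1.44: top row of A = -[a₁,a₂,...,aₙ]/a₀, ones on the subdiagonal, zeros elsewhere.
A = [[-4, -1.44], [1, 0]].
A[0,1] = -1.44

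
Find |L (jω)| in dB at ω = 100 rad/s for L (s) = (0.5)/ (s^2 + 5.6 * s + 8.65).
Substitute s = j*100: L(j100) = -4.98866e-05 - 2.79607e-06j.
|L(j100)| = sqrt(Re² + Im²) = 4.996e-05.
20*log₁₀(4.996e-05) = -86.03 dB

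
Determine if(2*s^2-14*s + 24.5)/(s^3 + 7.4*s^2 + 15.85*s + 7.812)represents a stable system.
Denominator: s^3 + 7.4*s^2 + 15.85*s + 7.812 = (s + 3.6)(s + 0.7)(s + 3.1). Poles: -0.7, -3.1, -3.6. All Re(p)<0: Yes (stable)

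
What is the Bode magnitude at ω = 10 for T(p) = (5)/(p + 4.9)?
Substitute p = j*10: T(j10) = 0.197565 - 0.403193j.
|T(j10)| = sqrt(Re² + Im²) = 0.449.
20*log₁₀(0.449) = -6.96 dB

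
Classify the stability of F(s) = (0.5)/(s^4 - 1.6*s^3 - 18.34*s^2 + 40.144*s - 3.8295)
Denominator: s^4 - 1.6*s^3 - 18.34*s^2 + 40.144*s - 3.8295 = (s - 0.1)(s + 4.5)(s - 2.3)(s - 3.7). Poles: -4.5, 0.1, 2.3, 3.7. Unstable (3 pole(s) in RHP)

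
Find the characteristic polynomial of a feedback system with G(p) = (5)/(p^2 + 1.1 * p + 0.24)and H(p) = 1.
Characteristic poly = G_den * H_den + G_num * H_num = (p^2 + 1.1*p + 0.24) + (5) = p^2 + 1.1*p + 5.24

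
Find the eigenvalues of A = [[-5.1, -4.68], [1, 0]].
Eigenvalues solve det(λI - A) = 0.
Characteristic polynomial: λ^2 + 5.1*λ + 4.68 = 0.
Factor: (λ + 3.9)(λ + 1.2) = 0.
Roots: -1.2, -3.9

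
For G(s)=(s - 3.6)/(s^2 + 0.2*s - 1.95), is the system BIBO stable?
Denominator: s^2 + 0.2*s - 1.95 = (s - 1.3)(s + 1.5). Poles: -1.5, 1.3. All Re(p)<0: No (unstable)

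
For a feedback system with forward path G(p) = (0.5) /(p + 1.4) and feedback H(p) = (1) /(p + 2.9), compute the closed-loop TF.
Closed-loop T = G/(1+GH).
Numerator: G_num * H_den = 0.5*p + 1.45.
Denominator: G_den * H_den + G_num * H_num = (p^2 + 4.3*p + 4.06) + (0.5) = p^2 + 4.3*p + 4.56.
T(p) = (0.5*p + 1.45)/(p^2 + 4.3*p + 4.56)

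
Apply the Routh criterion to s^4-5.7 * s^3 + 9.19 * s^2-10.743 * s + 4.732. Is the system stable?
Routh array:
s^4: [1, 9.19, 4.732]; s^3: [-5.7, -10.743]; s^2: [7.30526, 4.732]; s^1: [-7.05081]; s^0: [4.732]
First column: [1, -5.7, 7.30526, -7.05081, 4.732]. Sign changes = 4.
No, unstable (4 RHP root(s))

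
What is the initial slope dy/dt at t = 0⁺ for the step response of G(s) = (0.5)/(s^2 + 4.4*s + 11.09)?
IVT: y'(0⁺) = lim_{s→∞} s²·Y(s) = lim_{s→∞} s·G(s).
deg(num) = 0, deg(den) = 2, relative degree = 2 ≥ 2, so s·G(s) → 0. Initial slope = 0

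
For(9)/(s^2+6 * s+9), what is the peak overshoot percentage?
Standard form: ωn²/(s²+2ζωn·s+ωn²) → ωn = 3, ζ = 1.
ζ ≥ 1, so the response is non-oscillatory: peak overshoot = 0%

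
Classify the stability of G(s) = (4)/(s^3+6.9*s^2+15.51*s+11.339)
Denominator: s^3 + 6.9*s^2 + 15.51*s + 11.339 = (s + 2.3)(s + 1.7)(s + 2.9). Poles: -1.7, -2.3, -2.9. Stable (all poles in LHP)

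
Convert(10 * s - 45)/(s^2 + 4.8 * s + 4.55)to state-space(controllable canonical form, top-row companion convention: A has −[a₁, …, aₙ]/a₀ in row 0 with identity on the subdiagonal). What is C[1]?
Reachable canonical form: C = numerator coefficients (right-aligned, zero-padded to length n).
num = 10*s - 45, C = [[10, -45]].
C[1] = -45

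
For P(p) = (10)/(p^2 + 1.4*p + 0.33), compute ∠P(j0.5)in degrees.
Substitute p = j*0.5: P(j0.5) = 1.6116 - 14.1015j.
∠P(j0.5) = atan2(Im, Re) = atan2(-14.1015, 1.6116) = -83.48°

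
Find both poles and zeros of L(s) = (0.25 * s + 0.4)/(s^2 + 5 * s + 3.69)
Set denominator = 0: s^2 + 5*s + 3.69 = (s + 0.9)(s + 4.1) = 0 → Poles: -0.9, -4.1
Set numerator = 0: 0.25*s + 0.4 = 0 → Zeros: -1.6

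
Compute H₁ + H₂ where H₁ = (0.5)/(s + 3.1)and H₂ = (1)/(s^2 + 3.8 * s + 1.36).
Parallel: H = H₁ + H₂ = (n₁·d₂ + n₂·d₁)/(d₁·d₂).
n₁·d₂ = 0.5*s^2 + 1.9*s + 0.68. n₂·d₁ = s + 3.1. Sum = 0.5*s^2 + 2.9*s + 3.78. d₁·d₂ = s^3 + 6.9*s^2 + 13.14*s + 4.216.
H(s) = (0.5*s^2 + 2.9*s + 3.78)/(s^3 + 6.9*s^2 + 13.14*s + 4.216)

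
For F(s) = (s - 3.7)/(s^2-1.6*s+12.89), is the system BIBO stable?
Denominator: s^2 - 1.6*s + 12.89. Poles: 0.8 + 3.5j, 0.8 - 3.5j. All Re(p)<0: No (unstable)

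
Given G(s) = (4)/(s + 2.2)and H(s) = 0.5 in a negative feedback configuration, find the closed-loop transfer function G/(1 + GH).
Closed-loop T = G/(1+GH).
Numerator: G_num * H_den = 4.
Denominator: G_den * H_den + G_num * H_num = (s + 2.2) + (2) = s + 4.2.
T(s) = (4)/(s + 4.2)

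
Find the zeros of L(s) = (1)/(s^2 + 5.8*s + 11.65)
Numerator is a nonzero constant (1) → Zeros: none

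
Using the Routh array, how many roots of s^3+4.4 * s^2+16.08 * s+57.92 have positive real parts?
Routh array:
s^3: [1, 16.08]; s^2: [4.4, 57.92]; s^1: [2.91636]; s^0: [57.92]
First column: [1, 4.4, 2.91636, 57.92]. Sign changes = RHP roots = 0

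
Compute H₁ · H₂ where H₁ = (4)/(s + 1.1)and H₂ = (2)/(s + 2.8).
Series: H = H₁ · H₂ = (n₁·n₂)/(d₁·d₂).
Num: n₁·n₂ = 8. Den: d₁·d₂ = s^2 + 3.9*s + 3.08.
H(s) = (8)/(s^2 + 3.9*s + 3.08)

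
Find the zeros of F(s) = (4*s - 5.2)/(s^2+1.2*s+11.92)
Set numerator = 0: 4*s - 5.2 = 0 → Zeros: 1.3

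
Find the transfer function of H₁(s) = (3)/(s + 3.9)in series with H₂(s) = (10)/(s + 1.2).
Series: H = H₁ · H₂ = (n₁·n₂)/(d₁·d₂).
Num: n₁·n₂ = 30. Den: d₁·d₂ = s^2 + 5.1*s + 4.68.
H(s) = (30)/(s^2 + 5.1*s + 4.68)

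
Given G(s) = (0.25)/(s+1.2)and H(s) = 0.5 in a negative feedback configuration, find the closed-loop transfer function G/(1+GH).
Closed-loop T = G/(1+GH).
Numerator: G_num * H_den = 0.25.
Denominator: G_den * H_den + G_num * H_num = (s + 1.2) + (0.125) = s + 1.325.
T(s) = (0.25)/(s + 1.325)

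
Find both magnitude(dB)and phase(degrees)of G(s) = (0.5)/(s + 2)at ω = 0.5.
Substitute s = j*0.5: G(j0.5) = 0.235294 - 0.0588235j.
|G| = 20*log₁₀(sqrt(Re²+Im²)) = -12.30 dB.
∠G = atan2(Im, Re) = -14.04°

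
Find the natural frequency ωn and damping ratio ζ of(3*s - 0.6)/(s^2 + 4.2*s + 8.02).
Underdamped: complex pole -2.1 + 1.9j. ωn = |pole| = 2.832, ζ = -Re(pole)/ωn = 0.7415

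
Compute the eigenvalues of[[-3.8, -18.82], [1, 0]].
Eigenvalues solve det(λI - A) = 0.
Characteristic polynomial: λ^2 + 3.8*λ + 18.82 = 0.
Roots: -1.9 + 3.9j, -1.9 - 3.9j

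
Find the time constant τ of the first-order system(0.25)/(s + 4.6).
First-order system: τ = -1/pole. Pole = -4.6. τ = -1/(-4.6) = 0.2174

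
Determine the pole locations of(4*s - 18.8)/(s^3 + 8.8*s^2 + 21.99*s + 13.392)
Set denominator = 0: s^3 + 8.8*s^2 + 21.99*s + 13.392 = (s + 4.8)(s + 3.1)(s + 0.9) = 0 → Poles: -0.9, -3.1, -4.8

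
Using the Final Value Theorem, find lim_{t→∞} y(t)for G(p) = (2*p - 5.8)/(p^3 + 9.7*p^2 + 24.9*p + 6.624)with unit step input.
FVT: lim_{t→∞} y(t) = lim_{p→0} p*Y(p) where Y(p) = G(p)/p.
= lim_{p→0} G(p) = G(0) = num(0)/den(0) = -5.8/6.624 = -0.8756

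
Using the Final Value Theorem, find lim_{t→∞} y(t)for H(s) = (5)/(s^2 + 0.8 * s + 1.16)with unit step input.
FVT: lim_{t→∞} y(t) = lim_{s→0} s*Y(s) where Y(s) = H(s)/s.
= lim_{s→0} H(s) = H(0) = num(0)/den(0) = 5/1.16 = 4.31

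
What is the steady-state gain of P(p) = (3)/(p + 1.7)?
DC gain = P(0) = num(0)/den(0) = 3/1.7 = 1.765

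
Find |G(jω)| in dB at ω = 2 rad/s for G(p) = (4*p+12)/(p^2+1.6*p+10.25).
Substitute p = j*2: G(j2) = 2.04046 + 0.235282j.
|G(j2)| = sqrt(Re² + Im²) = 2.054.
20*log₁₀(2.054) = 6.25 dB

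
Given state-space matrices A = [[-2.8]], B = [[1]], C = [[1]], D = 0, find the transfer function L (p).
L(p) = C(pI - A)⁻¹B + D.
Characteristic polynomial det(pI - A) = p + 2.8.
Numerator from C·adj(pI-A)·B + D·det(pI-A) = 1.
L(p) = (1)/(p + 2.8)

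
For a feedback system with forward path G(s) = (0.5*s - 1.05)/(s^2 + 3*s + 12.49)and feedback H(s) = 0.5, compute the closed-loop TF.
Closed-loop T = G/(1+GH).
Numerator: G_num * H_den = 0.5*s - 1.05.
Denominator: G_den * H_den + G_num * H_num = (s^2 + 3*s + 12.49) + (0.25*s - 0.525) = s^2 + 3.25*s + 11.965.
T(s) = (0.5*s - 1.05)/(s^2 + 3.25*s + 11.965)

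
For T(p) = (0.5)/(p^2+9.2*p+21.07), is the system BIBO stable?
Denominator: p^2 + 9.2*p + 21.07 = (p + 4.9)(p + 4.3). Poles: -4.3, -4.9. All Re(p)<0: Yes (stable)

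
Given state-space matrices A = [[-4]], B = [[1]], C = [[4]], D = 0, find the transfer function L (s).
L(s) = C(sI - A)⁻¹B + D.
Characteristic polynomial det(sI - A) = s + 4.
Numerator from C·adj(sI-A)·B + D·det(sI-A) = 4.
L(s) = (4)/(s + 4)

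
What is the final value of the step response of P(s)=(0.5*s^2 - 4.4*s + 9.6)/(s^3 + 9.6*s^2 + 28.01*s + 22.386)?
FVT: lim_{t→∞} y(t) = lim_{s→0} s*Y(s) where Y(s) = P(s)/s.
= lim_{s→0} P(s) = P(0) = num(0)/den(0) = 9.6/22.386 = 0.4288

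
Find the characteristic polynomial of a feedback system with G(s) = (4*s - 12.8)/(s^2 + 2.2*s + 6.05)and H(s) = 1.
Characteristic poly = G_den * H_den + G_num * H_num = (s^2 + 2.2*s + 6.05) + (4*s - 12.8) = s^2 + 6.2*s - 6.75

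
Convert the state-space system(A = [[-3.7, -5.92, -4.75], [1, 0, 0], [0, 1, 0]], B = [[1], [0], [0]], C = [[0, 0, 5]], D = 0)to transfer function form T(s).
T(s) = C(sI - A)⁻¹B + D.
Characteristic polynomial det(sI - A) = s^3 + 3.7*s^2 + 5.92*s + 4.75.
Numerator from C·adj(sI-A)·B + D·det(sI-A) = 5.
T(s) = (5)/(s^3 + 3.7*s^2 + 5.92*s + 4.75)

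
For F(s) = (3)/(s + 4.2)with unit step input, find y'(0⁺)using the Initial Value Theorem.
IVT: y'(0⁺) = lim_{s→∞} s²·Y(s) = lim_{s→∞} s·F(s).
deg(num) = 0, deg(den) = 1, relative degree = 1, so s·F(s) → (leading num)/(leading den) = 3/1 = 3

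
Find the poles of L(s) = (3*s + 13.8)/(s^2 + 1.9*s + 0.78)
Set denominator = 0: s^2 + 1.9*s + 0.78 = (s + 0.6)(s + 1.3) = 0 → Poles: -0.6, -1.3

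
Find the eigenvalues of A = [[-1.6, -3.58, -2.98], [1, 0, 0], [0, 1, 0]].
Eigenvalues solve det(λI - A) = 0.
Characteristic polynomial: λ^3 + 1.6*λ^2 + 3.58*λ + 2.98 = 0.
Factor: (λ + 1)(λ^2 + 0.6*λ + 2.98) = 0.
Roots: -0.3 + 1.7j, -0.3 - 1.7j, -1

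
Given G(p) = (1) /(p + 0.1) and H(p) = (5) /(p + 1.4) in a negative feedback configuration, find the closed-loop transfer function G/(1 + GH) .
Closed-loop T = G/(1+GH).
Numerator: G_num * H_den = p + 1.4.
Denominator: G_den * H_den + G_num * H_num = (p^2 + 1.5*p + 0.14) + (5) = p^2 + 1.5*p + 5.14.
T(p) = (p + 1.4)/(p^2 + 1.5*p + 5.14)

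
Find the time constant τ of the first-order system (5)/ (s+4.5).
First-order system: τ = -1/pole. Pole = -4.5. τ = -1/(-4.5) = 0.2222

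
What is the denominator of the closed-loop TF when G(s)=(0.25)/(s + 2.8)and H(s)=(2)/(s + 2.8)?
Characteristic poly = G_den * H_den + G_num * H_num = (s^2 + 5.6*s + 7.84) + (0.5) = s^2 + 5.6*s + 8.34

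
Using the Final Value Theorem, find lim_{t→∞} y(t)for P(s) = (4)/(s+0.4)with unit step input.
FVT: lim_{t→∞} y(t) = lim_{s→0} s*Y(s) where Y(s) = P(s)/s.
= lim_{s→0} P(s) = P(0) = num(0)/den(0) = 4/0.4 = 10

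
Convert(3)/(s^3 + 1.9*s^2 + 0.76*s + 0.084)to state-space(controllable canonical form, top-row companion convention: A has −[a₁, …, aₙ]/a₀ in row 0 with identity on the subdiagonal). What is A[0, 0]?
Reachable canonical form for den = s^3 + 1.9*s^2 + 0.76*s + 0.084: top row of A = -[a₁,a₂,...,aₙ]/a₀, ones on the subdiagonal, zeros elsewhere.
A = [[-1.9, -0.76, -0.084], [1, 0, 0], [0, 1, 0]].
A[0,0] = -1.9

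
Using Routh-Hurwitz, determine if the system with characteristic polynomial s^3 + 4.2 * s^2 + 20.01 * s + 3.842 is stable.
Routh array:
s^3: [1, 20.01]; s^2: [4.2, 3.842]; s^1: [19.0952]; s^0: [3.842]
First column: [1, 4.2, 19.0952, 3.842]. Sign changes = 0.
Yes, stable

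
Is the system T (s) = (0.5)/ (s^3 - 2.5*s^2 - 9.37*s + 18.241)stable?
Denominator: s^3 - 2.5*s^2 - 9.37*s + 18.241 = (s - 3.7)(s - 1.7)(s + 2.9). Poles: -2.9, 1.7, 3.7. All Re(p)<0: No (unstable)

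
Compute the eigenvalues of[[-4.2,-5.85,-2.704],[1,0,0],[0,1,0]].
Eigenvalues solve det(λI - A) = 0.
Characteristic polynomial: λ^3 + 4.2*λ^2 + 5.85*λ + 2.704 = 0.
Factor: (λ + 1.6)(λ + 1.3)(λ + 1.3) = 0.
Roots: -1.3, -1.3, -1.6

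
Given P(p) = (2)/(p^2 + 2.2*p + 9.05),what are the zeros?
Numerator is a nonzero constant (2) → Zeros: none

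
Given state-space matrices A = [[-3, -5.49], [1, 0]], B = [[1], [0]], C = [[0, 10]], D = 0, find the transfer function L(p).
L(p) = C(pI - A)⁻¹B + D.
Characteristic polynomial det(pI - A) = p^2 + 3*p + 5.49.
Numerator from C·adj(pI-A)·B + D·det(pI-A) = 10.
L(p) = (10)/(p^2 + 3*p + 5.49)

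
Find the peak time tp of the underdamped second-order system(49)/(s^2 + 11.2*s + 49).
Standard form: ωn²/(s²+2ζωn·s+ωn²) → ωn = 7, ζ = 0.8.
ωd = ωn·√(1-ζ²) = 7·√(1-0.8²) = 4.2.
tp = π/ωd = π/4.2 = 0.748 s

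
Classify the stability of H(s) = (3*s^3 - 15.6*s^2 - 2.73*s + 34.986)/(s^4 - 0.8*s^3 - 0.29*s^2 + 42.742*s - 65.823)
Denominator: s^4 - 0.8*s^3 - 0.29*s^2 + 42.742*s - 65.823 = (s - 1.5)(s + 3.7)(s^2 - 3*s + 11.86). Poles: -3.7, 1.5, 1.5 + 3.1j, 1.5 - 3.1j. Unstable (3 pole(s) in RHP)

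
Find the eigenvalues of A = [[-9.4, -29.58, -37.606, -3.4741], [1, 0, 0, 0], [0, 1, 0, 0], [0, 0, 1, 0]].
Eigenvalues solve det(λI - A) = 0.
Characteristic polynomial: λ^4 + 9.4*λ^3 + 29.58*λ^2 + 37.606*λ + 3.4741 = 0.
Factor: (λ + 0.1)(λ + 4.9)(λ^2 + 4.4*λ + 7.09) = 0.
Roots: -0.1, -2.2 + 1.5j, -2.2 - 1.5j, -4.9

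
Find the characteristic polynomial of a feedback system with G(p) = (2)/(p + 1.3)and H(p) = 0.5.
Characteristic poly = G_den * H_den + G_num * H_num = (p + 1.3) + (1) = p + 2.3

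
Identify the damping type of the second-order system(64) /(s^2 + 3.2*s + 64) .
Standard form: ωn²/(s²+2ζωn·s+ωn²) gives ωn=8, ζ=0.2.
Underdamped (ζ = 0.2 < 1)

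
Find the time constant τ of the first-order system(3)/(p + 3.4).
First-order system: τ = -1/pole. Pole = -3.4. τ = -1/(-3.4) = 0.2941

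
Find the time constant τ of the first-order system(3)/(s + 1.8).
First-order system: τ = -1/pole. Pole = -1.8. τ = -1/(-1.8) = 0.5556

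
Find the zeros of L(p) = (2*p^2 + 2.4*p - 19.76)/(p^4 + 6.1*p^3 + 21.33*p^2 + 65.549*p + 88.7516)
Set numerator = 0: 2*p^2 + 2.4*p - 19.76 = 2*(p + 3.8)(p - 2.6) = 0 → Zeros: -3.8, 2.6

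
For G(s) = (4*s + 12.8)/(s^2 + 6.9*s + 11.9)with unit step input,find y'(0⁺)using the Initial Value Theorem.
IVT: y'(0⁺) = lim_{s→∞} s²·Y(s) = lim_{s→∞} s·G(s).
deg(num) = 1, deg(den) = 2, relative degree = 1, so s·G(s) → (leading num)/(leading den) = 4/1 = 4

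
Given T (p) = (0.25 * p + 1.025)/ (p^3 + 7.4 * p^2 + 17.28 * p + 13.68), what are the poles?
Set denominator = 0: p^3 + 7.4*p^2 + 17.28*p + 13.68 = (p + 3.8)(p^2 + 3.6*p + 3.6) = 0 → Poles: -1.8 + 0.6j, -1.8 - 0.6j, -3.8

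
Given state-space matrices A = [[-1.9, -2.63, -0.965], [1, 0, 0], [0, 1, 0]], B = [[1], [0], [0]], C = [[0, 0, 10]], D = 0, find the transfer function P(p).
P(p) = C(pI - A)⁻¹B + D.
Characteristic polynomial det(pI - A) = p^3 + 1.9*p^2 + 2.63*p + 0.965.
Numerator from C·adj(pI-A)·B + D·det(pI-A) = 10.
P(p) = (10)/(p^3 + 1.9*p^2 + 2.63*p + 0.965)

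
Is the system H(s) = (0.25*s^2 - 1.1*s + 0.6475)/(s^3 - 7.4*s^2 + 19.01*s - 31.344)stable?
Denominator: s^3 - 7.4*s^2 + 19.01*s - 31.344 = (s - 4.8)(s^2 - 2.6*s + 6.53). Poles: 1.3 + 2.2j, 1.3 - 2.2j, 4.8. All Re(p)<0: No (unstable)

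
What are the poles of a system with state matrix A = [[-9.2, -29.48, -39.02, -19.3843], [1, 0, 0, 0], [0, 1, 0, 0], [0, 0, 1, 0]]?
Eigenvalues solve det(λI - A) = 0.
Characteristic polynomial: λ^4 + 9.2*λ^3 + 29.48*λ^2 + 39.02*λ + 19.3843 = 0.
Factor: (λ + 3.7)(λ + 3.1)(λ^2 + 2.4*λ + 1.69) = 0.
Roots: -1.2 + 0.5j, -1.2 - 0.5j, -3.1, -3.7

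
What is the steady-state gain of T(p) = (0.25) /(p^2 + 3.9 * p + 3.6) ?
DC gain = T(0) = num(0)/den(0) = 0.25/3.6 = 0.06944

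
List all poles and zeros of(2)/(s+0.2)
Set denominator = 0: s + 0.2 = 0 → Poles: -0.2
Numerator is a nonzero constant (2) → Zeros: none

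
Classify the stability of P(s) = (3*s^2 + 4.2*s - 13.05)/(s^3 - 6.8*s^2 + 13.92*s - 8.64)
Denominator: s^3 - 6.8*s^2 + 13.92*s - 8.64 = (s - 3.6)(s - 1.2)(s - 2). Poles: 1.2, 2, 3.6. Unstable (3 pole(s) in RHP)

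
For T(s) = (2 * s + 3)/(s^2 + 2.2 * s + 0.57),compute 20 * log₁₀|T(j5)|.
Substitute s = j*5: T(j5) = 0.0511406 - 0.386306j.
|T(j5)| = sqrt(Re² + Im²) = 0.3897.
20*log₁₀(0.3897) = -8.19 dB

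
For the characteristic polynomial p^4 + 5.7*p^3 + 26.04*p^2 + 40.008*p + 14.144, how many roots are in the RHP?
p^4 + 5.7*p^3 + 26.04*p^2 + 40.008*p + 14.144 = (p + 1.6)(p + 0.5)(p^2 + 3.6*p + 17.68). Poles: -0.5, -1.6, -1.8 + 3.8j, -1.8 - 3.8j. RHP poles (Re>0): 0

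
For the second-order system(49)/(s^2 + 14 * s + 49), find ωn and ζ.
Standard form: ωn²/(s²+2ζωn·s+ωn²).
const=49=ωn² → ωn=7, s coeff=14=2ζωn → ζ=1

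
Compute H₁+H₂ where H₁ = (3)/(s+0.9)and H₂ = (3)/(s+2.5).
Parallel: H = H₁ + H₂ = (n₁·d₂ + n₂·d₁)/(d₁·d₂).
n₁·d₂ = 3*s + 7.5. n₂·d₁ = 3*s + 2.7. Sum = 6*s + 10.2. d₁·d₂ = s^2 + 3.4*s + 2.25.
H(s) = (6*s + 10.2)/(s^2 + 3.4*s + 2.25)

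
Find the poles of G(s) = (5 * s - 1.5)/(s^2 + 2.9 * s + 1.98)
Set denominator = 0: s^2 + 2.9*s + 1.98 = (s + 1.8)(s + 1.1) = 0 → Poles: -1.1, -1.8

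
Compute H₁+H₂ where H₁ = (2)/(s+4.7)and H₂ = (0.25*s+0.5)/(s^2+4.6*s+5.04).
Parallel: H = H₁ + H₂ = (n₁·d₂ + n₂·d₁)/(d₁·d₂).
n₁·d₂ = 2*s^2 + 9.2*s + 10.08. n₂·d₁ = 0.25*s^2 + 1.675*s + 2.35. Sum = 2.25*s^2 + 10.875*s + 12.43. d₁·d₂ = s^3 + 9.3*s^2 + 26.66*s + 23.688.
H(s) = (2.25*s^2 + 10.875*s + 12.43)/(s^3 + 9.3*s^2 + 26.66*s + 23.688)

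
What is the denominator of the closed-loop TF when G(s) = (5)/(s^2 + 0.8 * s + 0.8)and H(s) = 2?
Characteristic poly = G_den * H_den + G_num * H_num = (s^2 + 0.8*s + 0.8) + (10) = s^2 + 0.8*s + 10.8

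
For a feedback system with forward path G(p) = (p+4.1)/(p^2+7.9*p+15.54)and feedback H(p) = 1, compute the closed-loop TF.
Closed-loop T = G/(1+GH).
Numerator: G_num * H_den = p + 4.1.
Denominator: G_den * H_den + G_num * H_num = (p^2 + 7.9*p + 15.54) + (p + 4.1) = p^2 + 8.9*p + 19.64.
T(p) = (p + 4.1)/(p^2 + 8.9*p + 19.64)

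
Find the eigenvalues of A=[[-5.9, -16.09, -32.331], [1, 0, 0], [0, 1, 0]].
Eigenvalues solve det(λI - A) = 0.
Characteristic polynomial: λ^3 + 5.9*λ^2 + 16.09*λ + 32.331 = 0.
Factor: (λ + 3.9)(λ^2 + 2*λ + 8.29) = 0.
Roots: -1 + 2.7j, -1 - 2.7j, -3.9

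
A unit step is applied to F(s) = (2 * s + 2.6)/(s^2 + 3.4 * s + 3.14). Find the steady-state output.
FVT: lim_{t→∞} y(t) = lim_{s→0} s*Y(s) where Y(s) = F(s)/s.
= lim_{s→0} F(s) = F(0) = num(0)/den(0) = 2.6/3.14 = 0.828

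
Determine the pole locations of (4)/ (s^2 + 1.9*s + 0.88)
Set denominator = 0: s^2 + 1.9*s + 0.88 = (s + 0.8)(s + 1.1) = 0 → Poles: -0.8, -1.1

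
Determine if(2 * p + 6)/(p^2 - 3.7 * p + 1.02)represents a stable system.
Denominator: p^2 - 3.7*p + 1.02 = (p - 3.4)(p - 0.3). Poles: 0.3, 3.4. All Re(p)<0: No (unstable)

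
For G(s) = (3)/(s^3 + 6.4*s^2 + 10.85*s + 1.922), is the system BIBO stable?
Denominator: s^3 + 6.4*s^2 + 10.85*s + 1.922 = (s + 3.1)(s + 0.2)(s + 3.1). Poles: -0.2, -3.1, -3.1. All Re(p)<0: Yes (stable)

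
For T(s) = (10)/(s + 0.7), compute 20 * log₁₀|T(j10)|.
Substitute s = j*10: T(j10) = 0.0696587 - 0.995124j.
|T(j10)| = sqrt(Re² + Im²) = 0.9976.
20*log₁₀(0.9976) = -0.02 dB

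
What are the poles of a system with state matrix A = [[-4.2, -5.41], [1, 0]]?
Eigenvalues solve det(λI - A) = 0.
Characteristic polynomial: λ^2 + 4.2*λ + 5.41 = 0.
Roots: -2.1 + 1j, -2.1 - 1j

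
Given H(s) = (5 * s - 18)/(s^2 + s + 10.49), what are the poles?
Set denominator = 0: s^2 + s + 10.49 = 0 → Poles: -0.5 + 3.2j, -0.5 - 3.2j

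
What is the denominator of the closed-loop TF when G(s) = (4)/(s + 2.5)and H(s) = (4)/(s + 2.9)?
Characteristic poly = G_den * H_den + G_num * H_num = (s^2 + 5.4*s + 7.25) + (16) = s^2 + 5.4*s + 23.25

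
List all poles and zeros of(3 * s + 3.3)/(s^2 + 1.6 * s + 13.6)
Set denominator = 0: s^2 + 1.6*s + 13.6 = 0 → Poles: -0.8 + 3.6j, -0.8 - 3.6j
Set numerator = 0: 3*s + 3.3 = 0 → Zeros: -1.1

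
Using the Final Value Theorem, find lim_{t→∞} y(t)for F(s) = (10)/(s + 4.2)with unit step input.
FVT: lim_{t→∞} y(t) = lim_{s→0} s*Y(s) where Y(s) = F(s)/s.
= lim_{s→0} F(s) = F(0) = num(0)/den(0) = 10/4.2 = 2.381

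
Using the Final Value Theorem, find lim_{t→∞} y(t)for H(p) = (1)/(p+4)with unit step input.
FVT: lim_{t→∞} y(t) = lim_{p→0} p*Y(p) where Y(p) = H(p)/p.
= lim_{p→0} H(p) = H(0) = num(0)/den(0) = 1/4 = 0.25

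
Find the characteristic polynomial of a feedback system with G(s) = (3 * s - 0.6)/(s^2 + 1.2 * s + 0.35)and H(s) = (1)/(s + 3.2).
Characteristic poly = G_den * H_den + G_num * H_num = (s^3 + 4.4*s^2 + 4.19*s + 1.12) + (3*s - 0.6) = s^3 + 4.4*s^2 + 7.19*s + 0.52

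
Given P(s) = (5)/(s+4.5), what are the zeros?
Numerator is a nonzero constant (5) → Zeros: none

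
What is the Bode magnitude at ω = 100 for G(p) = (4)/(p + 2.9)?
Substitute p = j*100: G(j100) = 0.00115903 - 0.0399664j.
|G(j100)| = sqrt(Re² + Im²) = 0.03998.
20*log₁₀(0.03998) = -27.96 dB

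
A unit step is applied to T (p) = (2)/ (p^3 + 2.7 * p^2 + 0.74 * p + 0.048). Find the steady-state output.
FVT: lim_{t→∞} y(t) = lim_{p→0} p*Y(p) where Y(p) = T(p)/p.
= lim_{p→0} T(p) = T(0) = num(0)/den(0) = 2/0.048 = 41.67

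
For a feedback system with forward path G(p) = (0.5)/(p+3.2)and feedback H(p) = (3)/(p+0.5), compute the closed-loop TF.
Closed-loop T = G/(1+GH).
Numerator: G_num * H_den = 0.5*p + 0.25.
Denominator: G_den * H_den + G_num * H_num = (p^2 + 3.7*p + 1.6) + (1.5) = p^2 + 3.7*p + 3.1.
T(p) = (0.5*p + 0.25)/(p^2 + 3.7*p + 3.1)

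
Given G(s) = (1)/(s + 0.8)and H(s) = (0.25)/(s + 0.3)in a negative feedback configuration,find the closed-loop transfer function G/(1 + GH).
Closed-loop T = G/(1+GH).
Numerator: G_num * H_den = s + 0.3.
Denominator: G_den * H_den + G_num * H_num = (s^2 + 1.1*s + 0.24) + (0.25) = s^2 + 1.1*s + 0.49.
T(s) = (s + 0.3)/(s^2 + 1.1*s + 0.49)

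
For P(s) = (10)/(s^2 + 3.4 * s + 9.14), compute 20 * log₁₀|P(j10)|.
Substitute s = j*10: P(j10) = -0.0965411 - 0.0361259j.
|P(j10)| = sqrt(Re² + Im²) = 0.1031.
20*log₁₀(0.1031) = -19.74 dB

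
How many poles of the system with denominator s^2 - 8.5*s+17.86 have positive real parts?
s^2 - 8.5*s + 17.86 = (s - 4.7)(s - 3.8). Poles: 3.8, 4.7. RHP poles (Re>0): 2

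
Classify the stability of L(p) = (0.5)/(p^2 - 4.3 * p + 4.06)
Denominator: p^2 - 4.3*p + 4.06 = (p - 2.9)(p - 1.4). Poles: 1.4, 2.9. Unstable (2 pole(s) in RHP)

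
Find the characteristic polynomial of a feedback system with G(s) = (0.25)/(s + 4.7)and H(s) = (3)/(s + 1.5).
Characteristic poly = G_den * H_den + G_num * H_num = (s^2 + 6.2*s + 7.05) + (0.75) = s^2 + 6.2*s + 7.8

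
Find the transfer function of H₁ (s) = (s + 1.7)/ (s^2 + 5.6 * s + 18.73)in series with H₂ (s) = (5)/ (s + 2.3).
Series: H = H₁ · H₂ = (n₁·n₂)/(d₁·d₂).
Num: n₁·n₂ = 5*s + 8.5. Den: d₁·d₂ = s^3 + 7.9*s^2 + 31.61*s + 43.079.
H(s) = (5*s + 8.5)/(s^3 + 7.9*s^2 + 31.61*s + 43.079)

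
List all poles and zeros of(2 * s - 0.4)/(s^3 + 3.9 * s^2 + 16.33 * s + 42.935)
Set denominator = 0: s^3 + 3.9*s^2 + 16.33*s + 42.935 = (s + 3.1)(s^2 + 0.8*s + 13.85) = 0 → Poles: -0.4 + 3.7j, -0.4 - 3.7j, -3.1
Set numerator = 0: 2*s - 0.4 = 0 → Zeros: 0.2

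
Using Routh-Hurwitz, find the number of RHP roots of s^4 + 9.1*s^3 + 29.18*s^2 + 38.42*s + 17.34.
Routh array:
s^4: [1, 29.18, 17.34]; s^3: [9.1, 38.42]; s^2: [24.958, 17.34]; s^1: [32.0976]; s^0: [17.34]
First column: [1, 9.1, 24.958, 32.0976, 17.34]. Sign changes = RHP roots = 0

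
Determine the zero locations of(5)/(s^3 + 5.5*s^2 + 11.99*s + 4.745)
Numerator is a nonzero constant (5) → Zeros: none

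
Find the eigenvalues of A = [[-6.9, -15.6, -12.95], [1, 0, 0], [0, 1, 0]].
Eigenvalues solve det(λI - A) = 0.
Characteristic polynomial: λ^3 + 6.9*λ^2 + 15.6*λ + 12.95 = 0.
Factor: (λ + 3.5)(λ^2 + 3.4*λ + 3.7) = 0.
Roots: -1.7 + 0.9j, -1.7 - 0.9j, -3.5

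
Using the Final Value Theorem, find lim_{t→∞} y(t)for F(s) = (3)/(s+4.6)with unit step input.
FVT: lim_{t→∞} y(t) = lim_{s→0} s*Y(s) where Y(s) = F(s)/s.
= lim_{s→0} F(s) = F(0) = num(0)/den(0) = 3/4.6 = 0.6522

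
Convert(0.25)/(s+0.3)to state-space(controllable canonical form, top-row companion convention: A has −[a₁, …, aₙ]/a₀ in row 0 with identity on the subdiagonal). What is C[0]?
Reachable canonical form: C = numerator coefficients (right-aligned, zero-padded to length n).
num = 0.25, C = [[0.25]].
C[0] = 0.25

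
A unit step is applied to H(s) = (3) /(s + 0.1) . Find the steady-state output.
FVT: lim_{t→∞} y(t) = lim_{s→0} s*Y(s) where Y(s) = H(s)/s.
= lim_{s→0} H(s) = H(0) = num(0)/den(0) = 3/0.1 = 30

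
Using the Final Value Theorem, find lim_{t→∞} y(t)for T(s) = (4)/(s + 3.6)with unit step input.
FVT: lim_{t→∞} y(t) = lim_{s→0} s*Y(s) where Y(s) = T(s)/s.
= lim_{s→0} T(s) = T(0) = num(0)/den(0) = 4/3.6 = 1.111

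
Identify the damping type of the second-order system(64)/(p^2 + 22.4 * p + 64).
Standard form: ωn²/(p²+2ζωn·p+ωn²) gives ωn=8, ζ=1.4.
Overdamped (ζ = 1.4 > 1)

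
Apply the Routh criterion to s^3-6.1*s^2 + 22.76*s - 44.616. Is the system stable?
Routh array:
s^3: [1, 22.76]; s^2: [-6.1, -44.616]; s^1: [15.4459]; s^0: [-44.616]
First column: [1, -6.1, 15.4459, -44.616]. Sign changes = 3.
No, unstable (3 RHP root(s))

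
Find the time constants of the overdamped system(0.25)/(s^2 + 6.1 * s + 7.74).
Overdamped: real poles at -1.8, -4.3. τ = -1/pole → τ₁ = 0.5556, τ₂ = 0.2326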